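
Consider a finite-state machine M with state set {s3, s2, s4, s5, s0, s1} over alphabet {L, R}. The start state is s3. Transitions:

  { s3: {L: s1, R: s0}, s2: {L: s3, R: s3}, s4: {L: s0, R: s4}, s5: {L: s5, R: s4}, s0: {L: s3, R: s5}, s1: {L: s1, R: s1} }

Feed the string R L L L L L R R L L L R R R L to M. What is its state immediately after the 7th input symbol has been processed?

start at s3
read 'R': s3 → s0
read 'L': s0 → s3
read 'L': s3 → s1
read 'L': s1 → s1
read 'L': s1 → s1
read 'L': s1 → s1
read 'R': s1 → s1
After 7 symbols: s1.

s1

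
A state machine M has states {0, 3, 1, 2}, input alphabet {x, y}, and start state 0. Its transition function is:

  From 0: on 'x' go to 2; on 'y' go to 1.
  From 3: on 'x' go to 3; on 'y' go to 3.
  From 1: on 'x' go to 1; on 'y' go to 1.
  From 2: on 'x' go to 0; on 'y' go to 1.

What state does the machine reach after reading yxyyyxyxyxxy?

1

Trace: 0 -y-> 1 -x-> 1 -y-> 1 -y-> 1 -y-> 1 -x-> 1 -y-> 1 -x-> 1 -y-> 1 -x-> 1 -x-> 1 -y-> 1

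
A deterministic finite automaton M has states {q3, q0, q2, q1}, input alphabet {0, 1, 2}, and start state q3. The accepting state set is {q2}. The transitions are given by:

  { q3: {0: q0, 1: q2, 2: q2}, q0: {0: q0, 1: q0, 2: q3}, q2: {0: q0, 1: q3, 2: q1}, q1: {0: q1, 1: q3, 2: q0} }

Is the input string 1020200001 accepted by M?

Trace: q3 -1-> q2 -0-> q0 -2-> q3 -0-> q0 -2-> q3 -0-> q0 -0-> q0 -0-> q0 -0-> q0 -1-> q0
End state q0 is not accepting.

No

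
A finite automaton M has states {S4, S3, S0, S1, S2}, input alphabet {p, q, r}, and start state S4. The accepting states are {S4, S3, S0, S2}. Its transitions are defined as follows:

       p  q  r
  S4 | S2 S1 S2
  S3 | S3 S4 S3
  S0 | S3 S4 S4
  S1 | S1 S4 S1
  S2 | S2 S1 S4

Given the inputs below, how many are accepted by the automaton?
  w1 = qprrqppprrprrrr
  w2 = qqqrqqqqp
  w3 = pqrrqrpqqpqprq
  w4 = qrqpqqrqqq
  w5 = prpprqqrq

w1: Trace: S4 -q-> S1 -p-> S1 -r-> S1 -r-> S1 -q-> S4 -p-> S2 -p-> S2 -p-> S2 -r-> S4 -r-> S2 -p-> S2 -r-> S4 -r-> S2 -r-> S4 -r-> S2  → end S2, accepted
w2: Trace: S4 -q-> S1 -q-> S4 -q-> S1 -r-> S1 -q-> S4 -q-> S1 -q-> S4 -q-> S1 -p-> S1  → end S1, rejected
w3: Trace: S4 -p-> S2 -q-> S1 -r-> S1 -r-> S1 -q-> S4 -r-> S2 -p-> S2 -q-> S1 -q-> S4 -p-> S2 -q-> S1 -p-> S1 -r-> S1 -q-> S4  → end S4, accepted
w4: Trace: S4 -q-> S1 -r-> S1 -q-> S4 -p-> S2 -q-> S1 -q-> S4 -r-> S2 -q-> S1 -q-> S4 -q-> S1  → end S1, rejected
w5: Trace: S4 -p-> S2 -r-> S4 -p-> S2 -p-> S2 -r-> S4 -q-> S1 -q-> S4 -r-> S2 -q-> S1  → end S1, rejected

2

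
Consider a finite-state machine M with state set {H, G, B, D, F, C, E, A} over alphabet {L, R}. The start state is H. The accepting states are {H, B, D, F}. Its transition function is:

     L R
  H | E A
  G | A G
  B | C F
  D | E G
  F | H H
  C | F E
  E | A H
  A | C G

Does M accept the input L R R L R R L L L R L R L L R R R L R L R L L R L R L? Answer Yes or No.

start at H
read 'L': H → E
read 'R': E → H
read 'R': H → A
read 'L': A → C
read 'R': C → E
read 'R': E → H
read 'L': H → E
read 'L': E → A
read 'L': A → C
read 'R': C → E
read 'L': E → A
read 'R': A → G
read 'L': G → A
read 'L': A → C
read 'R': C → E
read 'R': E → H
read 'R': H → A
read 'L': A → C
read 'R': C → E
read 'L': E → A
read 'R': A → G
read 'L': G → A
read 'L': A → C
read 'R': C → E
read 'L': E → A
read 'R': A → G
read 'L': G → A
End state A is not accepting.

No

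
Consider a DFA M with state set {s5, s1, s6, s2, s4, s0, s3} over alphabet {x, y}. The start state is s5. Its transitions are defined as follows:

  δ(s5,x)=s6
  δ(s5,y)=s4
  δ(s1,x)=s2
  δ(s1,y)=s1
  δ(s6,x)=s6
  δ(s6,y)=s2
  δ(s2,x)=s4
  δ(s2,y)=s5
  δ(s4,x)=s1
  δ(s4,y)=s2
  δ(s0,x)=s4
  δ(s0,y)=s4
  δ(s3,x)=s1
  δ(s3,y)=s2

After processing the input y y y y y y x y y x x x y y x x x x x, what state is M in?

s6

s5 → s4 → s2 → s5 → s4 → s2 → s5 → s6 → s2 → s5 → s6 → s6 → s6 → s2 → s5 → s6 → s6 → s6 → s6 → s6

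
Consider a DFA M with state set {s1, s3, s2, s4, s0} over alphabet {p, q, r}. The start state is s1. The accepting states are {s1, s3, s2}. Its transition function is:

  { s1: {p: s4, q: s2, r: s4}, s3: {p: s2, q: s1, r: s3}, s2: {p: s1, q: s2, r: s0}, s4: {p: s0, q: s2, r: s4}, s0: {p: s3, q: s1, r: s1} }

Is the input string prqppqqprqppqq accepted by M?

s1 → s4 → s4 → s2 → s1 → s4 → s2 → s2 → s1 → s4 → s2 → s1 → s4 → s2 → s2
End state s2 is accepting.

Yes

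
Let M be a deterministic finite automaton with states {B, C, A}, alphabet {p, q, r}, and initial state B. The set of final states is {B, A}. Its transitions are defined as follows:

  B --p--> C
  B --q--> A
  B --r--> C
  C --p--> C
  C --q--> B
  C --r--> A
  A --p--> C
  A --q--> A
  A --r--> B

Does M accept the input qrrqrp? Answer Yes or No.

Trace: B -q-> A -r-> B -r-> C -q-> B -r-> C -p-> C
End state C is not accepting.

No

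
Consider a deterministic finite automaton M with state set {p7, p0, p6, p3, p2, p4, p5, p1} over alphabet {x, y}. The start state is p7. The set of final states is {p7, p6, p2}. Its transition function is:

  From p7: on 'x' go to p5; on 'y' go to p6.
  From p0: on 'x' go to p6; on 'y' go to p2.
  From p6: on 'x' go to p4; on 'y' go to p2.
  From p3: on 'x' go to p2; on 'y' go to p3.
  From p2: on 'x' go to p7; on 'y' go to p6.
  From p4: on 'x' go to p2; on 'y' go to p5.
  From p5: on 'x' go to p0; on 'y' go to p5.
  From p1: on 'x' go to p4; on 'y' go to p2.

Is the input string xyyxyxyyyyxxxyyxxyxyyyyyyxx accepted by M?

start at p7
read 'x': p7 → p5
read 'y': p5 → p5
read 'y': p5 → p5
read 'x': p5 → p0
read 'y': p0 → p2
read 'x': p2 → p7
read 'y': p7 → p6
read 'y': p6 → p2
read 'y': p2 → p6
read 'y': p6 → p2
read 'x': p2 → p7
read 'x': p7 → p5
read 'x': p5 → p0
read 'y': p0 → p2
read 'y': p2 → p6
read 'x': p6 → p4
read 'x': p4 → p2
read 'y': p2 → p6
read 'x': p6 → p4
read 'y': p4 → p5
read 'y': p5 → p5
read 'y': p5 → p5
read 'y': p5 → p5
read 'y': p5 → p5
read 'y': p5 → p5
read 'x': p5 → p0
read 'x': p0 → p6
End state p6 is accepting.

Yes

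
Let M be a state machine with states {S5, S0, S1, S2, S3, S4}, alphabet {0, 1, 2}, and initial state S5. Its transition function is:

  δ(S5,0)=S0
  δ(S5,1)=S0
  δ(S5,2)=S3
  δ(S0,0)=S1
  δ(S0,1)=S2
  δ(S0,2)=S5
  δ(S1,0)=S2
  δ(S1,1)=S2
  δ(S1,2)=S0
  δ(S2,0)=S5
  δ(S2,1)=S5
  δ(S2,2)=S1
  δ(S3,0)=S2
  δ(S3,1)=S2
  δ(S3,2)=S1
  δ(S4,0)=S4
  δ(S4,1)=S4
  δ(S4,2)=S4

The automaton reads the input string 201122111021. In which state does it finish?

S5 → S3 → S2 → S5 → S0 → S5 → S3 → S2 → S5 → S0 → S1 → S0 → S2

S2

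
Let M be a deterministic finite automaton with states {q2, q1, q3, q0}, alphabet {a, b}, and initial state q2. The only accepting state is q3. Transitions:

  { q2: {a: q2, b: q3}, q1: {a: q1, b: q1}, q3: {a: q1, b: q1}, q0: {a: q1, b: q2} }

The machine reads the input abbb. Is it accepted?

start at q2
read 'a': q2 → q2
read 'b': q2 → q3
read 'b': q3 → q1
read 'b': q1 → q1
End state q1 is not accepting.

No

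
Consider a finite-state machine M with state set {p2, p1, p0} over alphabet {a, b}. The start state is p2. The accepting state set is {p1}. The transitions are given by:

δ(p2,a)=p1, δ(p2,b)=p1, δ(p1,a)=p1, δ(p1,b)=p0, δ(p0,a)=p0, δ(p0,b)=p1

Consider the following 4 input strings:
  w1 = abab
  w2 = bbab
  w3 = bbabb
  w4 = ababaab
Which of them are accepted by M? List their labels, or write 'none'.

w1: Trace: p2 -a-> p1 -b-> p0 -a-> p0 -b-> p1  → end p1, accepted
w2: Trace: p2 -b-> p1 -b-> p0 -a-> p0 -b-> p1  → end p1, accepted
w3: Trace: p2 -b-> p1 -b-> p0 -a-> p0 -b-> p1 -b-> p0  → end p0, rejected
w4: Trace: p2 -a-> p1 -b-> p0 -a-> p0 -b-> p1 -a-> p1 -a-> p1 -b-> p0  → end p0, rejected

w1, w2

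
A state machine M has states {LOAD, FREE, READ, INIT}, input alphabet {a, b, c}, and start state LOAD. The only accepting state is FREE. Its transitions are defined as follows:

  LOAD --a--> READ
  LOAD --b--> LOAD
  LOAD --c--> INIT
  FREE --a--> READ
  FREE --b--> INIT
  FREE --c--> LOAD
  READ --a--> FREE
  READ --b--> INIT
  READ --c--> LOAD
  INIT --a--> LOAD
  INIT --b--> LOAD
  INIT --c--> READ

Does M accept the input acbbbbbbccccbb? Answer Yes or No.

No

start at LOAD
read 'a': LOAD → READ
read 'c': READ → LOAD
read 'b': LOAD → LOAD
read 'b': LOAD → LOAD
read 'b': LOAD → LOAD
read 'b': LOAD → LOAD
read 'b': LOAD → LOAD
read 'b': LOAD → LOAD
read 'c': LOAD → INIT
read 'c': INIT → READ
read 'c': READ → LOAD
read 'c': LOAD → INIT
read 'b': INIT → LOAD
read 'b': LOAD → LOAD
End state LOAD is not accepting.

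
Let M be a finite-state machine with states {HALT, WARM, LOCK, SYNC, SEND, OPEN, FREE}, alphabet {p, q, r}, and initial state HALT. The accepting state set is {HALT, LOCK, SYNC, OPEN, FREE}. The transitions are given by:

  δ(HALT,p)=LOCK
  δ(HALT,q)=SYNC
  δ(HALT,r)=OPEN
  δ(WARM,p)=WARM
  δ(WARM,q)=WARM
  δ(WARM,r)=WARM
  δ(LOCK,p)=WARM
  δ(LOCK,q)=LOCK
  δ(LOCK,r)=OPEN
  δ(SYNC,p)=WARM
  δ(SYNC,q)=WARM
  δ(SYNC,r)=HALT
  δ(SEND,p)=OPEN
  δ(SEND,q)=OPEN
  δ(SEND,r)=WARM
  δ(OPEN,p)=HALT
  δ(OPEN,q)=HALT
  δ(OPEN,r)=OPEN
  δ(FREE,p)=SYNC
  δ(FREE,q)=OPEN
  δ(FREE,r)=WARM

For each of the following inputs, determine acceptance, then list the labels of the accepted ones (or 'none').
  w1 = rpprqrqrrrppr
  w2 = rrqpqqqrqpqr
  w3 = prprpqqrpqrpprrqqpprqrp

w1, w2

w1: HALT → OPEN → HALT → LOCK → OPEN → HALT → OPEN → HALT → OPEN → OPEN → OPEN → HALT → LOCK → OPEN  → end OPEN, accepted
w2: HALT → OPEN → OPEN → HALT → LOCK → LOCK → LOCK → LOCK → OPEN → HALT → LOCK → LOCK → OPEN  → end OPEN, accepted
w3: HALT → LOCK → OPEN → HALT → OPEN → HALT → SYNC → WARM → WARM → WARM → WARM → WARM → WARM → WARM → WARM → WARM → WARM → WARM → WARM → WARM → WARM → WARM → WARM → WARM  → end WARM, rejected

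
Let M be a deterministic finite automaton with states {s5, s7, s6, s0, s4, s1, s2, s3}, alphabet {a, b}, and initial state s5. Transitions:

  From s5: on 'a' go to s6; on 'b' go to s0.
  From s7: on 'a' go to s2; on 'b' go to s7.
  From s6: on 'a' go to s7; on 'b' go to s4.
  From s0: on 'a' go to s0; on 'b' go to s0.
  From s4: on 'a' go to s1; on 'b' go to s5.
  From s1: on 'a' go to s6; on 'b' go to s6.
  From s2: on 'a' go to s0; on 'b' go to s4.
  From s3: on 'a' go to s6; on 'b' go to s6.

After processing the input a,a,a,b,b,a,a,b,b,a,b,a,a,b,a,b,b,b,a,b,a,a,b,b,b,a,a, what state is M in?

s0

Trace: s5 -a-> s6 -a-> s7 -a-> s2 -b-> s4 -b-> s5 -a-> s6 -a-> s7 -b-> s7 -b-> s7 -a-> s2 -b-> s4 -a-> s1 -a-> s6 -b-> s4 -a-> s1 -b-> s6 -b-> s4 -b-> s5 -a-> s6 -b-> s4 -a-> s1 -a-> s6 -b-> s4 -b-> s5 -b-> s0 -a-> s0 -a-> s0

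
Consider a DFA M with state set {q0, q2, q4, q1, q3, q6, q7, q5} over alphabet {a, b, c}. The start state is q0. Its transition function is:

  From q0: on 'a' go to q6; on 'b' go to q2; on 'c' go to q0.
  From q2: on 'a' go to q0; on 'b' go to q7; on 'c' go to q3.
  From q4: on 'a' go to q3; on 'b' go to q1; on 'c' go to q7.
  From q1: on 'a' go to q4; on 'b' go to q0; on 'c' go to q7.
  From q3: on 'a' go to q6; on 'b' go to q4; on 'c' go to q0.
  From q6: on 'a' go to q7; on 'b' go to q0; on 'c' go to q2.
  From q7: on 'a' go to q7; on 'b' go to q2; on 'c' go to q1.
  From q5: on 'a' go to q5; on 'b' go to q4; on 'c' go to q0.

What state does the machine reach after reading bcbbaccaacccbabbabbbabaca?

q6

q0 → q2 → q3 → q4 → q1 → q4 → q7 → q1 → q4 → q3 → q0 → q0 → q0 → q2 → q0 → q2 → q7 → q7 → q2 → q7 → q2 → q0 → q2 → q0 → q0 → q6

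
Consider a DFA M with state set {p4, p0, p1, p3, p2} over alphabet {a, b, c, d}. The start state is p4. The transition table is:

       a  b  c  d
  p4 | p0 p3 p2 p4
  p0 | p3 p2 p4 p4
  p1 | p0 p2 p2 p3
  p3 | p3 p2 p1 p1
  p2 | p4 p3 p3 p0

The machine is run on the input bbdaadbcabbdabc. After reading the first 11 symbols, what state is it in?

p3

p4 → p3 → p2 → p0 → p3 → p3 → p1 → p2 → p3 → p3 → p2 → p3
After 11 symbols: p3.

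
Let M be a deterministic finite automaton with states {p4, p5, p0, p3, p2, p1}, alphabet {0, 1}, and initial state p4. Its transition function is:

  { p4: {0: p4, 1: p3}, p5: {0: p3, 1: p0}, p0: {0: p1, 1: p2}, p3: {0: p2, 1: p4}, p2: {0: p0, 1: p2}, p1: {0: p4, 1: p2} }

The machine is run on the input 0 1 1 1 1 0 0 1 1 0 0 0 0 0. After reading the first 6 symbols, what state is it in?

start at p4
read '0': p4 → p4
read '1': p4 → p3
read '1': p3 → p4
read '1': p4 → p3
read '1': p3 → p4
read '0': p4 → p4
After 6 symbols: p4.

p4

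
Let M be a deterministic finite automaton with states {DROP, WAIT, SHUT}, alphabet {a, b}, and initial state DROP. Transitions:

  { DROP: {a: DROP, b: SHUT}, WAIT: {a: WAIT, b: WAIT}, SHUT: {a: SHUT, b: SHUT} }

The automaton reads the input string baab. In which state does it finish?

DROP → SHUT → SHUT → SHUT → SHUT

SHUT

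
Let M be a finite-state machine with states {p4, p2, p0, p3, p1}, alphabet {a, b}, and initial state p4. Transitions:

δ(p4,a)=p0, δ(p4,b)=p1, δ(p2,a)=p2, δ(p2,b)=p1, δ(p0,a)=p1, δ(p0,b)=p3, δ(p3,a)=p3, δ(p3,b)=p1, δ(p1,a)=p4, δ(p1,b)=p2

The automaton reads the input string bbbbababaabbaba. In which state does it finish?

p4 → p1 → p2 → p1 → p2 → p2 → p1 → p4 → p1 → p4 → p0 → p3 → p1 → p4 → p1 → p4

p4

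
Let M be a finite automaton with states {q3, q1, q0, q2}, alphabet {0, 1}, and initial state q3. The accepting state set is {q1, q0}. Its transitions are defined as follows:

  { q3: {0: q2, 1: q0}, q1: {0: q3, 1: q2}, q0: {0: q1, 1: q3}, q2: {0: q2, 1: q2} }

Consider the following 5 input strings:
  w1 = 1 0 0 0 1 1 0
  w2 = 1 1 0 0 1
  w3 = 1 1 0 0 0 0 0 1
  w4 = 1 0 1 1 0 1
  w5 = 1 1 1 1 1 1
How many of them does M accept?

w1: q3 → q0 → q1 → q3 → q2 → q2 → q2 → q2  → end q2, rejected
w2: q3 → q0 → q3 → q2 → q2 → q2  → end q2, rejected
w3: q3 → q0 → q3 → q2 → q2 → q2 → q2 → q2 → q2  → end q2, rejected
w4: q3 → q0 → q1 → q2 → q2 → q2 → q2  → end q2, rejected
w5: q3 → q0 → q3 → q0 → q3 → q0 → q3  → end q3, rejected

0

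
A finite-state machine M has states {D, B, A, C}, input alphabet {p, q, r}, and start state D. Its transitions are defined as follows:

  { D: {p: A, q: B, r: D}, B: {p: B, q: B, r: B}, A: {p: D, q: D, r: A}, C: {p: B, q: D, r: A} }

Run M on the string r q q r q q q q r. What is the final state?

Trace: D -r-> D -q-> B -q-> B -r-> B -q-> B -q-> B -q-> B -q-> B -r-> B

B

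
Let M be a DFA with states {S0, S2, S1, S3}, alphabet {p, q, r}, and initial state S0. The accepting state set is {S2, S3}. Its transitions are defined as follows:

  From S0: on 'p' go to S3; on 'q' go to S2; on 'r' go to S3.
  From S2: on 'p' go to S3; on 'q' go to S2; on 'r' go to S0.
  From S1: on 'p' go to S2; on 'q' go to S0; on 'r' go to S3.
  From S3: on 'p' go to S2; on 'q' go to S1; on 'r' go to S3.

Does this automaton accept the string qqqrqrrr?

Yes

start at S0
read 'q': S0 → S2
read 'q': S2 → S2
read 'q': S2 → S2
read 'r': S2 → S0
read 'q': S0 → S2
read 'r': S2 → S0
read 'r': S0 → S3
read 'r': S3 → S3
End state S3 is accepting.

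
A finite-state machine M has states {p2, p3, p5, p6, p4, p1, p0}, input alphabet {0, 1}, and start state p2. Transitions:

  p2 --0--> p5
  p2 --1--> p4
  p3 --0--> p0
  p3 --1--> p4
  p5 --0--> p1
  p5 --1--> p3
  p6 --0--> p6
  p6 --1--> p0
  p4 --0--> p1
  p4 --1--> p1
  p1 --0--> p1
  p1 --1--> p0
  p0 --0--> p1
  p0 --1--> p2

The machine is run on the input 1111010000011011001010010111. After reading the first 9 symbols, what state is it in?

p1

p2 → p4 → p1 → p0 → p2 → p5 → p3 → p0 → p1 → p1
After 9 symbols: p1.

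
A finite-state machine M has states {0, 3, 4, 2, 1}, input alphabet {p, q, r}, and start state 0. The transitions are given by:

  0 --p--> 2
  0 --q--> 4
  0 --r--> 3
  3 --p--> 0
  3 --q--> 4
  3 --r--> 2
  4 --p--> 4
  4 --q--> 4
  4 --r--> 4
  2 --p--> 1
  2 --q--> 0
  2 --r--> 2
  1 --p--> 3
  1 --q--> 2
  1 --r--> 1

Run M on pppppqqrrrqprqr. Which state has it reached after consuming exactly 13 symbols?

start at 0
read 'p': 0 → 2
read 'p': 2 → 1
read 'p': 1 → 3
read 'p': 3 → 0
read 'p': 0 → 2
read 'q': 2 → 0
read 'q': 0 → 4
read 'r': 4 → 4
read 'r': 4 → 4
read 'r': 4 → 4
read 'q': 4 → 4
read 'p': 4 → 4
read 'r': 4 → 4
After 13 symbols: 4.

4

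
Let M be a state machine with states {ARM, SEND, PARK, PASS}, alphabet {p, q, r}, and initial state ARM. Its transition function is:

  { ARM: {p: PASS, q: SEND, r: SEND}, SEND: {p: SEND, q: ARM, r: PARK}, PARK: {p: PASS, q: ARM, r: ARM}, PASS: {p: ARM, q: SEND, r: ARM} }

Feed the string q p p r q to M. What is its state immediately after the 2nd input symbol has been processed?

SEND

start at ARM
read 'q': ARM → SEND
read 'p': SEND → SEND
After 2 symbols: SEND.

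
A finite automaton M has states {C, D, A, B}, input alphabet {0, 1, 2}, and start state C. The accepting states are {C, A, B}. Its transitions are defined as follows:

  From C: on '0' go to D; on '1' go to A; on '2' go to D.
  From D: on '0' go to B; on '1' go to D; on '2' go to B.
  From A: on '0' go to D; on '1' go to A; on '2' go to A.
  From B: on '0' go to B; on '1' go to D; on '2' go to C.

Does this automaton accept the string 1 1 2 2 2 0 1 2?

C → A → A → A → A → A → D → D → B
End state B is accepting.

Yes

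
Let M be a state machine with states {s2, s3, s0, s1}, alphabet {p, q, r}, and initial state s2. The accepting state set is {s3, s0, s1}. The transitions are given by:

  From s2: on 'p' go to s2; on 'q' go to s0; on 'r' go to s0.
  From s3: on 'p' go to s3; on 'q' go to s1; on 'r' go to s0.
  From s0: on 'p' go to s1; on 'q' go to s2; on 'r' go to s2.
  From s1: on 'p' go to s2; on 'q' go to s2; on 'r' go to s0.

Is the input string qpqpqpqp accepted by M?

No

s2 → s0 → s1 → s2 → s2 → s0 → s1 → s2 → s2
End state s2 is not accepting.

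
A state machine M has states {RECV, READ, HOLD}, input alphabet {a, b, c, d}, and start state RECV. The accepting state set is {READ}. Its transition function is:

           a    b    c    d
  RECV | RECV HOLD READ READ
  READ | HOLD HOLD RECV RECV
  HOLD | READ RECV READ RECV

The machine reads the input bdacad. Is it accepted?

RECV → HOLD → RECV → RECV → READ → HOLD → RECV
End state RECV is not accepting.

No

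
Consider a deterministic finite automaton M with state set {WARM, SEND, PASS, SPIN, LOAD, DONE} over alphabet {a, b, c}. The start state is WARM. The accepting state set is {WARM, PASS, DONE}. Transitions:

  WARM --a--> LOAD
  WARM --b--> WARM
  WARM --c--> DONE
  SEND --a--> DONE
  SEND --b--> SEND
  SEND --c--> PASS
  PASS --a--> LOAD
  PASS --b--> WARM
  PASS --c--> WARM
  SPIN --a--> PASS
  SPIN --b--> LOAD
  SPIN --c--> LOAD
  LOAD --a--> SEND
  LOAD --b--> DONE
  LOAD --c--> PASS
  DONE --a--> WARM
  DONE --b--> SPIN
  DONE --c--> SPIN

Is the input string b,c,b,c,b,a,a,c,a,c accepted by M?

Trace: WARM -b-> WARM -c-> DONE -b-> SPIN -c-> LOAD -b-> DONE -a-> WARM -a-> LOAD -c-> PASS -a-> LOAD -c-> PASS
End state PASS is accepting.

Yes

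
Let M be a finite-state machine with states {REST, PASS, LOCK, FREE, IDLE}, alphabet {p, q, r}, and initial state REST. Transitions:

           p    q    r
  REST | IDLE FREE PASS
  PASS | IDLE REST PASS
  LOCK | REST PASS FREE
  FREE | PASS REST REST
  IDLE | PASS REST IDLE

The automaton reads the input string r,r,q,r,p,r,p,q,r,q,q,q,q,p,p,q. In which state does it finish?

REST → PASS → PASS → REST → PASS → IDLE → IDLE → PASS → REST → PASS → REST → FREE → REST → FREE → PASS → IDLE → REST

REST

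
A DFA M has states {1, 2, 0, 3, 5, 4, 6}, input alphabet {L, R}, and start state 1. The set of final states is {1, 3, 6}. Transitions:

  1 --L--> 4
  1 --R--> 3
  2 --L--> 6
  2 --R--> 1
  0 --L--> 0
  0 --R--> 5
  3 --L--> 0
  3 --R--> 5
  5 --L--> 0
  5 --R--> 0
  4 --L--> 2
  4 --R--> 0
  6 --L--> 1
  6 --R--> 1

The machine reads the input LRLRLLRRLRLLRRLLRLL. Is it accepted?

No

start at 1
read 'L': 1 → 4
read 'R': 4 → 0
read 'L': 0 → 0
read 'R': 0 → 5
read 'L': 5 → 0
read 'L': 0 → 0
read 'R': 0 → 5
read 'R': 5 → 0
read 'L': 0 → 0
read 'R': 0 → 5
read 'L': 5 → 0
read 'L': 0 → 0
read 'R': 0 → 5
read 'R': 5 → 0
read 'L': 0 → 0
read 'L': 0 → 0
read 'R': 0 → 5
read 'L': 5 → 0
read 'L': 0 → 0
End state 0 is not accepting.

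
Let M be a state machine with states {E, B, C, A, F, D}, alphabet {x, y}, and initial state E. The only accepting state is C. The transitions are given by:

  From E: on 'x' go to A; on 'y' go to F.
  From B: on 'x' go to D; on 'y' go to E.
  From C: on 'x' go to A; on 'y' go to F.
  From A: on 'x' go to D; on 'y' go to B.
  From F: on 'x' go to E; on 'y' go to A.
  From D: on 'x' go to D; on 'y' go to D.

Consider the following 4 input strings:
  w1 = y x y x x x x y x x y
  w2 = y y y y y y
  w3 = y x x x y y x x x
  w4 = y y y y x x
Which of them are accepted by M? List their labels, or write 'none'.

none

w1:
  start at E
  read 'y': E → F
  read 'x': F → E
  read 'y': E → F
  read 'x': F → E
  read 'x': E → A
  read 'x': A → D
  read 'x': D → D
  read 'y': D → D
  read 'x': D → D
  read 'x': D → D
  read 'y': D → D
  end D, rejected
w2:
  start at E
  read 'y': E → F
  read 'y': F → A
  read 'y': A → B
  read 'y': B → E
  read 'y': E → F
  read 'y': F → A
  end A, rejected
w3:
  start at E
  read 'y': E → F
  read 'x': F → E
  read 'x': E → A
  read 'x': A → D
  read 'y': D → D
  read 'y': D → D
  read 'x': D → D
  read 'x': D → D
  read 'x': D → D
  end D, rejected
w4:
  start at E
  read 'y': E → F
  read 'y': F → A
  read 'y': A → B
  read 'y': B → E
  read 'x': E → A
  read 'x': A → D
  end D, rejected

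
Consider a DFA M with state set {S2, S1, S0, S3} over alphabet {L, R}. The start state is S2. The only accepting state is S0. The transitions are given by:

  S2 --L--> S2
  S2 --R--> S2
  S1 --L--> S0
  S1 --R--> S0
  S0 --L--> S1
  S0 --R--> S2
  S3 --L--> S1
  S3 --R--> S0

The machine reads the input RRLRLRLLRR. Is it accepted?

No

Trace: S2 -R-> S2 -R-> S2 -L-> S2 -R-> S2 -L-> S2 -R-> S2 -L-> S2 -L-> S2 -R-> S2 -R-> S2
End state S2 is not accepting.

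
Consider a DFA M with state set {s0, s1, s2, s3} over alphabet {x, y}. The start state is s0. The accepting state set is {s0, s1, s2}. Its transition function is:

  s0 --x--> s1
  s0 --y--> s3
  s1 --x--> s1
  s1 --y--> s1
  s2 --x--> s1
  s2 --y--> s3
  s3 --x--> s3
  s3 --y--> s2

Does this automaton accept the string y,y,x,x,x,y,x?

start at s0
read 'y': s0 → s3
read 'y': s3 → s2
read 'x': s2 → s1
read 'x': s1 → s1
read 'x': s1 → s1
read 'y': s1 → s1
read 'x': s1 → s1
End state s1 is accepting.

Yes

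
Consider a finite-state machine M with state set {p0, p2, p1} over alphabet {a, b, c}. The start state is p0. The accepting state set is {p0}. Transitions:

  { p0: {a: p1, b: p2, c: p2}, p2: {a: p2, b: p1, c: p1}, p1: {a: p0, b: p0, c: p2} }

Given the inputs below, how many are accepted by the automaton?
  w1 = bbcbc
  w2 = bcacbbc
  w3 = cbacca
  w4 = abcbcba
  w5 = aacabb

3

w1: Trace: p0 -b-> p2 -b-> p1 -c-> p2 -b-> p1 -c-> p2  → end p2, rejected
w2: Trace: p0 -b-> p2 -c-> p1 -a-> p0 -c-> p2 -b-> p1 -b-> p0 -c-> p2  → end p2, rejected
w3: Trace: p0 -c-> p2 -b-> p1 -a-> p0 -c-> p2 -c-> p1 -a-> p0  → end p0, accepted
w4: Trace: p0 -a-> p1 -b-> p0 -c-> p2 -b-> p1 -c-> p2 -b-> p1 -a-> p0  → end p0, accepted
w5: Trace: p0 -a-> p1 -a-> p0 -c-> p2 -a-> p2 -b-> p1 -b-> p0  → end p0, accepted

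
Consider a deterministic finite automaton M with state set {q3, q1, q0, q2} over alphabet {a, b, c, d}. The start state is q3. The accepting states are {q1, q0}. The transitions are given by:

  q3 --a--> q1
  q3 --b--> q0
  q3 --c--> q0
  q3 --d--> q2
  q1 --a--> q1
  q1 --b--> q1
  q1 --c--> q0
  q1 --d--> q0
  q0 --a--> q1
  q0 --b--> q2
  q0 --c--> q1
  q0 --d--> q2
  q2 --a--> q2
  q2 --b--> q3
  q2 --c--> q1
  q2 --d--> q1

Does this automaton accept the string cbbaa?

Yes

start at q3
read 'c': q3 → q0
read 'b': q0 → q2
read 'b': q2 → q3
read 'a': q3 → q1
read 'a': q1 → q1
End state q1 is accepting.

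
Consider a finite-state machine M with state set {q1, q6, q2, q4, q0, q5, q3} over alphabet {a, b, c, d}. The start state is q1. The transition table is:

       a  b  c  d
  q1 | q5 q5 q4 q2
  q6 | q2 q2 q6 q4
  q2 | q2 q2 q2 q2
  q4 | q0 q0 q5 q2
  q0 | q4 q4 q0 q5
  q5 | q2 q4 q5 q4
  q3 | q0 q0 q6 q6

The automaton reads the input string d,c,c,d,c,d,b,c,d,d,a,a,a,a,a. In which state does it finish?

q2

start at q1
read 'd': q1 → q2
read 'c': q2 → q2
read 'c': q2 → q2
read 'd': q2 → q2
read 'c': q2 → q2
read 'd': q2 → q2
read 'b': q2 → q2
read 'c': q2 → q2
read 'd': q2 → q2
read 'd': q2 → q2
read 'a': q2 → q2
read 'a': q2 → q2
read 'a': q2 → q2
read 'a': q2 → q2
read 'a': q2 → q2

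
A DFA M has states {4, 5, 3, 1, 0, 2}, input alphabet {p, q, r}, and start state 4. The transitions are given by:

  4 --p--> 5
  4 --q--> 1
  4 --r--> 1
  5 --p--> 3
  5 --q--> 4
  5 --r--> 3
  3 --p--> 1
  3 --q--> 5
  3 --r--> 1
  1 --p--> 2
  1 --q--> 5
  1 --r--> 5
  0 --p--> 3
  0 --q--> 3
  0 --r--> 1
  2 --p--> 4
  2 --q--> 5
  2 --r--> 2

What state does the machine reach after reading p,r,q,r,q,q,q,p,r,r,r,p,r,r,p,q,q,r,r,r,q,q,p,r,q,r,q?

4 → 5 → 3 → 5 → 3 → 5 → 4 → 1 → 2 → 2 → 2 → 2 → 4 → 1 → 5 → 3 → 5 → 4 → 1 → 5 → 3 → 5 → 4 → 5 → 3 → 5 → 3 → 5

5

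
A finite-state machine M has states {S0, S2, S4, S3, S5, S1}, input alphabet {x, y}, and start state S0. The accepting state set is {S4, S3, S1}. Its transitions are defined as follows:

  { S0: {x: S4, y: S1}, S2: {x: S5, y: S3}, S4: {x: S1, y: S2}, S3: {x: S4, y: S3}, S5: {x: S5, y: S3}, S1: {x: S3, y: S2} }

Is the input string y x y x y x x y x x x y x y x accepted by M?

No

Trace: S0 -y-> S1 -x-> S3 -y-> S3 -x-> S4 -y-> S2 -x-> S5 -x-> S5 -y-> S3 -x-> S4 -x-> S1 -x-> S3 -y-> S3 -x-> S4 -y-> S2 -x-> S5
End state S5 is not accepting.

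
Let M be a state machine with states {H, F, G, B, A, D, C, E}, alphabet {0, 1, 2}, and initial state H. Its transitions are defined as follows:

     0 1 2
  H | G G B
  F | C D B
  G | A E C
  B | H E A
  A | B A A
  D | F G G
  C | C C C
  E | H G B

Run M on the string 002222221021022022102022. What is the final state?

A

H → G → A → A → A → A → A → A → A → A → B → A → A → B → A → A → B → A → A → A → B → A → B → A → A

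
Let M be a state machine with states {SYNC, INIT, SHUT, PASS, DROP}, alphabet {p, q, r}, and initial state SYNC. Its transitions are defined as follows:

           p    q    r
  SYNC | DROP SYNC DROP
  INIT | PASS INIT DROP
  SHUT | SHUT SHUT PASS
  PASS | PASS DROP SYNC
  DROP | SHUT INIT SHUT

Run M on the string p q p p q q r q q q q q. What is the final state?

Trace: SYNC -p-> DROP -q-> INIT -p-> PASS -p-> PASS -q-> DROP -q-> INIT -r-> DROP -q-> INIT -q-> INIT -q-> INIT -q-> INIT -q-> INIT

INIT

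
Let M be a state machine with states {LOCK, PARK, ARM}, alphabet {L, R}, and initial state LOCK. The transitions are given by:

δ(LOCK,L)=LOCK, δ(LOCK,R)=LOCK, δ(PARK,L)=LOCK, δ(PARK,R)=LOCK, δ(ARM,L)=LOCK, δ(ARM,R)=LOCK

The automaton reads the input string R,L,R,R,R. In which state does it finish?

start at LOCK
read 'R': LOCK → LOCK
read 'L': LOCK → LOCK
read 'R': LOCK → LOCK
read 'R': LOCK → LOCK
read 'R': LOCK → LOCK

LOCK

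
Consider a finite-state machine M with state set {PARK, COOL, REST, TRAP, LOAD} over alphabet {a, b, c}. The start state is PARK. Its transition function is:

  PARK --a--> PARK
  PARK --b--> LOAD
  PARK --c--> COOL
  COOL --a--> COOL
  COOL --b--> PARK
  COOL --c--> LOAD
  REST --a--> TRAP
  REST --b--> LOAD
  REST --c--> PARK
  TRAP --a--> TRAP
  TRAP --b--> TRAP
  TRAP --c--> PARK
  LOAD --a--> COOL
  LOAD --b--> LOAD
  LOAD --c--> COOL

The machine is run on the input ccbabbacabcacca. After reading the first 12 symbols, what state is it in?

COOL

Trace: PARK -c-> COOL -c-> LOAD -b-> LOAD -a-> COOL -b-> PARK -b-> LOAD -a-> COOL -c-> LOAD -a-> COOL -b-> PARK -c-> COOL -a-> COOL
After 12 symbols: COOL.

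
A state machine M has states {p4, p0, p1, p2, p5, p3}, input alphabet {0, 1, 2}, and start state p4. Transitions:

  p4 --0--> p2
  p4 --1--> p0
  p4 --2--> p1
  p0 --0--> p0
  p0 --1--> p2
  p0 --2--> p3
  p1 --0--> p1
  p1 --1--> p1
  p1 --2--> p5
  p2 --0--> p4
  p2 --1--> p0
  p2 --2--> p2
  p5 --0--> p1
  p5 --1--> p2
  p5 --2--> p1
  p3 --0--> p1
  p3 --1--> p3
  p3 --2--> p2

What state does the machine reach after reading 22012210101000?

p1

start at p4
read '2': p4 → p1
read '2': p1 → p5
read '0': p5 → p1
read '1': p1 → p1
read '2': p1 → p5
read '2': p5 → p1
read '1': p1 → p1
read '0': p1 → p1
read '1': p1 → p1
read '0': p1 → p1
read '1': p1 → p1
read '0': p1 → p1
read '0': p1 → p1
read '0': p1 → p1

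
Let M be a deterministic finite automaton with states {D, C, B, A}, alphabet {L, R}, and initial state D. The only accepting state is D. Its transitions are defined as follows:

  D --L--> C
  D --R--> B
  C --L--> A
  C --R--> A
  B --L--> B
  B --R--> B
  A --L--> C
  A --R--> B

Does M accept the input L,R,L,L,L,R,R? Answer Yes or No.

No

start at D
read 'L': D → C
read 'R': C → A
read 'L': A → C
read 'L': C → A
read 'L': A → C
read 'R': C → A
read 'R': A → B
End state B is not accepting.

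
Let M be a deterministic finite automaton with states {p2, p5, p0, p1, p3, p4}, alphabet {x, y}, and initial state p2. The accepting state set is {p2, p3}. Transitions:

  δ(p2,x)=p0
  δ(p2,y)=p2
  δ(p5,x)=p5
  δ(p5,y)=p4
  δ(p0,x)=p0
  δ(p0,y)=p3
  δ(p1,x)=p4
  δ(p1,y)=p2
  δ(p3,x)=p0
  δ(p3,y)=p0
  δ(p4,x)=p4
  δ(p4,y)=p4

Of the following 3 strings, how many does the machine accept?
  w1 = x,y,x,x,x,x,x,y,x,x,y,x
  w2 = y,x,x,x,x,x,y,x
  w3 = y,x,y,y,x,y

w1:
  start at p2
  read 'x': p2 → p0
  read 'y': p0 → p3
  read 'x': p3 → p0
  read 'x': p0 → p0
  read 'x': p0 → p0
  read 'x': p0 → p0
  read 'x': p0 → p0
  read 'y': p0 → p3
  read 'x': p3 → p0
  read 'x': p0 → p0
  read 'y': p0 → p3
  read 'x': p3 → p0
  end p0, rejected
w2:
  start at p2
  read 'y': p2 → p2
  read 'x': p2 → p0
  read 'x': p0 → p0
  read 'x': p0 → p0
  read 'x': p0 → p0
  read 'x': p0 → p0
  read 'y': p0 → p3
  read 'x': p3 → p0
  end p0, rejected
w3:
  start at p2
  read 'y': p2 → p2
  read 'x': p2 → p0
  read 'y': p0 → p3
  read 'y': p3 → p0
  read 'x': p0 → p0
  read 'y': p0 → p3
  end p3, accepted

1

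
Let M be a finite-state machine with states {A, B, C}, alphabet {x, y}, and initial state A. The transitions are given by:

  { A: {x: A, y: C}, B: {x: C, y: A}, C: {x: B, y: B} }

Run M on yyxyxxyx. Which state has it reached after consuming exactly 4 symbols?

start at A
read 'y': A → C
read 'y': C → B
read 'x': B → C
read 'y': C → B
After 4 symbols: B.

B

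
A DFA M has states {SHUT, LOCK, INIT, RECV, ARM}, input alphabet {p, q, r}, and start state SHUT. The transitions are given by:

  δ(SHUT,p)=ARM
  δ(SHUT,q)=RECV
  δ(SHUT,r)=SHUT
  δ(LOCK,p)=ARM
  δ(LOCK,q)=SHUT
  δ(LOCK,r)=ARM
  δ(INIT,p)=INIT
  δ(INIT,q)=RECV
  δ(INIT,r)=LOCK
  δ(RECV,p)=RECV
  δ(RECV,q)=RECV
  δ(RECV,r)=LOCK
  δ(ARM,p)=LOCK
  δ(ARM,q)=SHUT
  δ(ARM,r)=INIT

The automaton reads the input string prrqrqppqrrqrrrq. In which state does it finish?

start at SHUT
read 'p': SHUT → ARM
read 'r': ARM → INIT
read 'r': INIT → LOCK
read 'q': LOCK → SHUT
read 'r': SHUT → SHUT
read 'q': SHUT → RECV
read 'p': RECV → RECV
read 'p': RECV → RECV
read 'q': RECV → RECV
read 'r': RECV → LOCK
read 'r': LOCK → ARM
read 'q': ARM → SHUT
read 'r': SHUT → SHUT
read 'r': SHUT → SHUT
read 'r': SHUT → SHUT
read 'q': SHUT → RECV

RECV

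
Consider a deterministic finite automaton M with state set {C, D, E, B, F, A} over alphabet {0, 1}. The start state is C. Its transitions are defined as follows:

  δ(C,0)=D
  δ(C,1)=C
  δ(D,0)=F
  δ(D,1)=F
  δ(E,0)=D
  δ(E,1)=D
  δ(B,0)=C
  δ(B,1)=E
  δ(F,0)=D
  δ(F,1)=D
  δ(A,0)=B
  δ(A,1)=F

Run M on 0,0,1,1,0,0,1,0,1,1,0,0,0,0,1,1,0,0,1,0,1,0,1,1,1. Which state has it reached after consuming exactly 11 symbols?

start at C
read '0': C → D
read '0': D → F
read '1': F → D
read '1': D → F
read '0': F → D
read '0': D → F
read '1': F → D
read '0': D → F
read '1': F → D
read '1': D → F
read '0': F → D
After 11 symbols: D.

D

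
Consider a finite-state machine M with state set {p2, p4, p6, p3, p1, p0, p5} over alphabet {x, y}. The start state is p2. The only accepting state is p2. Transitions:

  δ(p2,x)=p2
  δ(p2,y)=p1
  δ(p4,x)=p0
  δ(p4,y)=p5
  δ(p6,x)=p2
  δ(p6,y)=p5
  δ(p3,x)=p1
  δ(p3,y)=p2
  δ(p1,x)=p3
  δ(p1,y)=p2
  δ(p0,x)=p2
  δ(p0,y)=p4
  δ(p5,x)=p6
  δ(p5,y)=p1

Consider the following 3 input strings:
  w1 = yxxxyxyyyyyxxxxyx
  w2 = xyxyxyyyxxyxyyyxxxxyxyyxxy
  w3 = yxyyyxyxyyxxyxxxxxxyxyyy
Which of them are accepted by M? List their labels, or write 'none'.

w1, w3

w1: p2 → p1 → p3 → p1 → p3 → p2 → p2 → p1 → p2 → p1 → p2 → p1 → p3 → p1 → p3 → p1 → p2 → p2  → end p2, accepted
w2: p2 → p2 → p1 → p3 → p2 → p2 → p1 → p2 → p1 → p3 → p1 → p2 → p2 → p1 → p2 → p1 → p3 → p1 → p3 → p1 → p2 → p2 → p1 → p2 → p2 → p2 → p1  → end p1, rejected
w3: p2 → p1 → p3 → p2 → p1 → p2 → p2 → p1 → p3 → p2 → p1 → p3 → p1 → p2 → p2 → p2 → p2 → p2 → p2 → p2 → p1 → p3 → p2 → p1 → p2  → end p2, accepted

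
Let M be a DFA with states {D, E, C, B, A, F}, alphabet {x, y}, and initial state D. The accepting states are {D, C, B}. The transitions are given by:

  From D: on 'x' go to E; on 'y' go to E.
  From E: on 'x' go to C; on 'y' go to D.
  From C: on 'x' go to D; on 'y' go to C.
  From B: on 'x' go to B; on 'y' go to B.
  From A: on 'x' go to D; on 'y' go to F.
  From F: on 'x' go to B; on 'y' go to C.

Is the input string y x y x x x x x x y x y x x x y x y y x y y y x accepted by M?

Yes

D → E → C → C → D → E → C → D → E → C → C → D → E → C → D → E → D → E → D → E → C → C → C → C → D
End state D is accepting.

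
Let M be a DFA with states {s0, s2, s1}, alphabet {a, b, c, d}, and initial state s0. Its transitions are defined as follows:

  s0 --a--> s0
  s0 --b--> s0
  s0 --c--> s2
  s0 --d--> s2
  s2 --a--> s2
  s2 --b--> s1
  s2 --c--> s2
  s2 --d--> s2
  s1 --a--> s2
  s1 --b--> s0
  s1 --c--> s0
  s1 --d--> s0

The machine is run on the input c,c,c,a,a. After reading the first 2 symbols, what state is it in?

s2

start at s0
read 'c': s0 → s2
read 'c': s2 → s2
After 2 symbols: s2.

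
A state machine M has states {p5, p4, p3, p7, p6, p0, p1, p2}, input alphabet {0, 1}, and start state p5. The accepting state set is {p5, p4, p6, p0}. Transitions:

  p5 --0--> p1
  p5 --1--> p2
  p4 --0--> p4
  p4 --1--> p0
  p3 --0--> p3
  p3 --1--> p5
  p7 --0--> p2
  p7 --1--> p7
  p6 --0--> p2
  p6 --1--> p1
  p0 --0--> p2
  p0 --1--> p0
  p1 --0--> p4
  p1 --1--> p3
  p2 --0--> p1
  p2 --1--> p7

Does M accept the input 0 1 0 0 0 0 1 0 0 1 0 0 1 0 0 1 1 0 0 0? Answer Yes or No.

p5 → p1 → p3 → p3 → p3 → p3 → p3 → p5 → p1 → p4 → p0 → p2 → p1 → p3 → p3 → p3 → p5 → p2 → p1 → p4 → p4
End state p4 is accepting.

Yes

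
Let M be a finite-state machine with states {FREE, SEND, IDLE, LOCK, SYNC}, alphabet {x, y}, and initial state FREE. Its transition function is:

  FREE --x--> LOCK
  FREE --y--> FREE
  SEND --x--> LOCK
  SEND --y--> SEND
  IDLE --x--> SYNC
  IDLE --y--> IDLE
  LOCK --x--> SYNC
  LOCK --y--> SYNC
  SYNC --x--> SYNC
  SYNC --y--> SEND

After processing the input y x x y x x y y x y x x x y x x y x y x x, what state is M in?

FREE → FREE → LOCK → SYNC → SEND → LOCK → SYNC → SEND → SEND → LOCK → SYNC → SYNC → SYNC → SYNC → SEND → LOCK → SYNC → SEND → LOCK → SYNC → SYNC → SYNC

SYNC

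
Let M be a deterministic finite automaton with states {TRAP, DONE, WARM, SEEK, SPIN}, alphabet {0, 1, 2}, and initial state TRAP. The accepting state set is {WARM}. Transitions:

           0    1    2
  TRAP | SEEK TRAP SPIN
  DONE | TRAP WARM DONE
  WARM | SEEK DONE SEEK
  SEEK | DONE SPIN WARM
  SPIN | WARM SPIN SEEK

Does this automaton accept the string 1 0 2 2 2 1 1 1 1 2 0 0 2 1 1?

TRAP → TRAP → SEEK → WARM → SEEK → WARM → DONE → WARM → DONE → WARM → SEEK → DONE → TRAP → SPIN → SPIN → SPIN
End state SPIN is not accepting.

No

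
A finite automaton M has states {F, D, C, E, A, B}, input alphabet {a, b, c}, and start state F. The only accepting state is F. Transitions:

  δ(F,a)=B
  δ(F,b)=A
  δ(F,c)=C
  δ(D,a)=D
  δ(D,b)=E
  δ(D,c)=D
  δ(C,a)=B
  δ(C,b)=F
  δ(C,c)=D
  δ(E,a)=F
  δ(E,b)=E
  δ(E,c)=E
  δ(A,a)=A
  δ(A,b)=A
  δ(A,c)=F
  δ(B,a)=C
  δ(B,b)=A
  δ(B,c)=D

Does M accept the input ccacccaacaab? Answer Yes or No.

No

start at F
read 'c': F → C
read 'c': C → D
read 'a': D → D
read 'c': D → D
read 'c': D → D
read 'c': D → D
read 'a': D → D
read 'a': D → D
read 'c': D → D
read 'a': D → D
read 'a': D → D
read 'b': D → E
End state E is not accepting.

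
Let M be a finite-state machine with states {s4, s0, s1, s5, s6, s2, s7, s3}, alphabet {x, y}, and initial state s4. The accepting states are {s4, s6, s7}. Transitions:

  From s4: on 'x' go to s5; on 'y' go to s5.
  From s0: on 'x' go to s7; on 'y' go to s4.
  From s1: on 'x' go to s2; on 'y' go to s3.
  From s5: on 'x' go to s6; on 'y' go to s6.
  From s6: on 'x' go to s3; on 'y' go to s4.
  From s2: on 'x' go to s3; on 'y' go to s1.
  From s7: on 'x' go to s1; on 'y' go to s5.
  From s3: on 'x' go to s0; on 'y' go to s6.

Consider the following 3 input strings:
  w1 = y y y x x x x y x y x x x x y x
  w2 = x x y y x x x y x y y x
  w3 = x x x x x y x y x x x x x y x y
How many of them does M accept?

w1: s4 → s5 → s6 → s4 → s5 → s6 → s3 → s0 → s4 → s5 → s6 → s3 → s0 → s7 → s1 → s3 → s0  → end s0, rejected
w2: s4 → s5 → s6 → s4 → s5 → s6 → s3 → s0 → s4 → s5 → s6 → s4 → s5  → end s5, rejected
w3: s4 → s5 → s6 → s3 → s0 → s7 → s5 → s6 → s4 → s5 → s6 → s3 → s0 → s7 → s5 → s6 → s4  → end s4, accepted

1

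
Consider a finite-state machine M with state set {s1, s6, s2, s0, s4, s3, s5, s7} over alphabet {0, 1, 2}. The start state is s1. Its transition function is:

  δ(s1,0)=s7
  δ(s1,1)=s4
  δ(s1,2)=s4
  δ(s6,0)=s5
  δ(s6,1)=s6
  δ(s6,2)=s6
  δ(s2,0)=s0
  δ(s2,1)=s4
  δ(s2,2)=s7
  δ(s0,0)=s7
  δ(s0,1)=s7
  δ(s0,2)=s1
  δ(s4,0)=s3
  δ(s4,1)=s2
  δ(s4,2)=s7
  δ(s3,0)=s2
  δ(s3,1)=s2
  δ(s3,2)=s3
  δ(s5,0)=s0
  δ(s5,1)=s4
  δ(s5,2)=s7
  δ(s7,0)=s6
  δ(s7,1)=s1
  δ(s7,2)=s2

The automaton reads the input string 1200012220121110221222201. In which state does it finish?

s7

s1 → s4 → s7 → s6 → s5 → s0 → s7 → s2 → s7 → s2 → s0 → s7 → s2 → s4 → s2 → s4 → s3 → s3 → s3 → s2 → s7 → s2 → s7 → s2 → s0 → s7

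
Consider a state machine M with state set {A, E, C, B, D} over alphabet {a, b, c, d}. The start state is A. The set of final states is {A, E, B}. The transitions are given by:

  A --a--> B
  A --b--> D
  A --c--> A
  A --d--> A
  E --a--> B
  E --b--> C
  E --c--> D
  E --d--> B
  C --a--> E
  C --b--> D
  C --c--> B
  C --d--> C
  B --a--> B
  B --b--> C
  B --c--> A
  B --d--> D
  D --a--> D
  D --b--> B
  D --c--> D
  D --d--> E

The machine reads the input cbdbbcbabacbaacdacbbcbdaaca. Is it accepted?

A → A → D → E → C → D → D → B → B → C → E → D → B → B → B → A → A → B → A → D → B → A → D → E → B → B → A → B
End state B is accepting.

Yes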